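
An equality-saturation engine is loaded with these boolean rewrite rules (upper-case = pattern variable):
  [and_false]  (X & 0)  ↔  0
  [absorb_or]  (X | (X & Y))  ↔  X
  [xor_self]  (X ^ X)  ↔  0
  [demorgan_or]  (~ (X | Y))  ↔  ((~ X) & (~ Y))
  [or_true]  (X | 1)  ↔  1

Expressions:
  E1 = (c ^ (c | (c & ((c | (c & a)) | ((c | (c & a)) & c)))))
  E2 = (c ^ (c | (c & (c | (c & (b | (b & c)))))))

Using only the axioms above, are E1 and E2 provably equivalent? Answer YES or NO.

YES

(1) ((c | (c & a)) | ((c | (c & a)) & c))  =[absorb_or →]=  (c | (c & a))    ⊢ (c ^ (c | (c & (c | (c & a)))))
(2) (c | (c & a))  =[absorb_or →]=  c    ⊢ (c ^ (c | (c & c)))
(3) c  =[absorb_or ←]=  (c | (c & b))    ⊢ (c ^ (c | (c & (c | (c & b)))))
(4) b  =[absorb_or ←]=  (b | (b & c))    ⊢ E2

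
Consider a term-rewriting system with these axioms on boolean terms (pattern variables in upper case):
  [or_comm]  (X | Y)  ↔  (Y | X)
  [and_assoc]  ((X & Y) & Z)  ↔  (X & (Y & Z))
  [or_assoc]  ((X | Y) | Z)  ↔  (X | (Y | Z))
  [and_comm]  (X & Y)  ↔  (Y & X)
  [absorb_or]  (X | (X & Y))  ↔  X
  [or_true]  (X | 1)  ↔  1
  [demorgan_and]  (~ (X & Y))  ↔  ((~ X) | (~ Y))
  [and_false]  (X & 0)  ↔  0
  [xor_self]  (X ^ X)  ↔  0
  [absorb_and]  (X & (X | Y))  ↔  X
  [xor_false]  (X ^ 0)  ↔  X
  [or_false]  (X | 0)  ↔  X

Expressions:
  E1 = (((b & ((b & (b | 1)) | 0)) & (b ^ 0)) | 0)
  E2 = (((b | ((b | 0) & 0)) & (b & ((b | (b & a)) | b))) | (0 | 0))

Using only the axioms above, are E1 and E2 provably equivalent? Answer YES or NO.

1. [absorb_and →] (b & (b | 1))  →  b;  E1 = (((b & (b | 0)) & (b ^ 0)) | 0)
2. [absorb_and →] (b & (b | 0))  →  b;  E1 = ((b & (b ^ 0)) | 0)
3. [xor_false →] (b ^ 0)  →  b;  E1 = ((b & b) | 0)
4. [absorb_or ←] b  →  (b | (b & 0));  E1 = (((b | (b & 0)) & b) | 0)
5. [or_false ←] b  →  (b | 0);  E1 = (((b | ((b | 0) & 0)) & b) | 0)
6. [or_false ←] 0  →  (0 | 0);  E1 = (((b | ((b | 0) & 0)) & b) | (0 | 0))
7. [absorb_and ←] b  →  (b & (b | b));  E1 = (((b | ((b | 0) & 0)) & (b & (b | b))) | (0 | 0))
8. [absorb_or ←] b  →  (b | (b & a));  this is E2

YES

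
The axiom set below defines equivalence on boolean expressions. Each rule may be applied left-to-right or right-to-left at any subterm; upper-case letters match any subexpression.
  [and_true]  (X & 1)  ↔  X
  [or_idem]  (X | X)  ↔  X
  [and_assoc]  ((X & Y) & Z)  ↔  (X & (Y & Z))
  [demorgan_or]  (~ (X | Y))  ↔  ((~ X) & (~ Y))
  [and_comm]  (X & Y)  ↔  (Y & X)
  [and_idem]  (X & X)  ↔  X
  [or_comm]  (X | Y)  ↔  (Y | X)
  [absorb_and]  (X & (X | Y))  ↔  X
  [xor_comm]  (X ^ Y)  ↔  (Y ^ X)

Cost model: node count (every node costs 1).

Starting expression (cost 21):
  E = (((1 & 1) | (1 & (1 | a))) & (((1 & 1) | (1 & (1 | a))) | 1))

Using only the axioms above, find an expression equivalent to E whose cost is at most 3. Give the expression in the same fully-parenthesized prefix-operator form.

(1) (((1 & 1) | (1 & (1 | a))) & (((1 & 1) | (1 & (1 | a))) | 1))  =[absorb_and →]=  ((1 & 1) | (1 & (1 | a)))
(2) (1 & 1)  =[and_true →]=  1    ⊢ (1 | (1 & (1 | a)))
(3) (1 & (1 | a))  =[absorb_and →]=  1    ⊢ cost 3, within 3

(1 | 1)   [cost 3]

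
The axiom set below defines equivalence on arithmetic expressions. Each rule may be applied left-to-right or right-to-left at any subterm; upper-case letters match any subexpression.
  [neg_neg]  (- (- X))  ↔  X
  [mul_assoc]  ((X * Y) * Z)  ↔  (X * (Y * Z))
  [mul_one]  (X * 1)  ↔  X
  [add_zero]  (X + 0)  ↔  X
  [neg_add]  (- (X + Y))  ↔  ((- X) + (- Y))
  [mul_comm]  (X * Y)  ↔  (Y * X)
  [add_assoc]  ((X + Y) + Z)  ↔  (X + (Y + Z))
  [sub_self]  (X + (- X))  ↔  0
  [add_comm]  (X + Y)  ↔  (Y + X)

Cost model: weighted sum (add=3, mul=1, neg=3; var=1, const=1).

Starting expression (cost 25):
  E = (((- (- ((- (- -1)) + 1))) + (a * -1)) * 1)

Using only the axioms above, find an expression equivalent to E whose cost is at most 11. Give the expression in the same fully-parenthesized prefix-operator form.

(1) (- (- -1))  =[neg_neg →]=  -1    ⊢ (((- (- (-1 + 1))) + (a * -1)) * 1)
(2) (- (- (-1 + 1)))  =[neg_neg →]=  (-1 + 1)    ⊢ (((-1 + 1) + (a * -1)) * 1)
(3) (((-1 + 1) + (a * -1)) * 1)  =[mul_one →]=  ((-1 + 1) + (a * -1))    ⊢ cost 11, within 11

((-1 + 1) + (a * -1))   [cost 11]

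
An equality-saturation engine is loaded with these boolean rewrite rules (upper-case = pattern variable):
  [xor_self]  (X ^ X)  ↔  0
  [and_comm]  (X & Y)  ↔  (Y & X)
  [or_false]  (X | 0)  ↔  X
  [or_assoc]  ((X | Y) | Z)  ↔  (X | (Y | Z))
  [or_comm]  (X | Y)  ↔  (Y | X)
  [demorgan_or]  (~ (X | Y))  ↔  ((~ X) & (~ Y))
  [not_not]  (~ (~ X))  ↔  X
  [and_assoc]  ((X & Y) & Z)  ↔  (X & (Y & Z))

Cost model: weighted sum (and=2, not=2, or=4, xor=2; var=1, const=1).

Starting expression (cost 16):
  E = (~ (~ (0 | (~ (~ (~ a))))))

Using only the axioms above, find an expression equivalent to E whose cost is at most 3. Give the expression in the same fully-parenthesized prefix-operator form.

(1) (~ (~ (~ a)))  =[not_not →]=  (~ a)    ⊢ (~ (~ (0 | (~ a))))
(2) (~ (~ (0 | (~ a))))  =[not_not →]=  (0 | (~ a))
(3) (0 | (~ a))  =[or_comm →]=  ((~ a) | 0)
(4) ((~ a) | 0)  =[or_false →]=  (~ a)    ⊢ cost 3, within 3

(~ a)   [cost 3]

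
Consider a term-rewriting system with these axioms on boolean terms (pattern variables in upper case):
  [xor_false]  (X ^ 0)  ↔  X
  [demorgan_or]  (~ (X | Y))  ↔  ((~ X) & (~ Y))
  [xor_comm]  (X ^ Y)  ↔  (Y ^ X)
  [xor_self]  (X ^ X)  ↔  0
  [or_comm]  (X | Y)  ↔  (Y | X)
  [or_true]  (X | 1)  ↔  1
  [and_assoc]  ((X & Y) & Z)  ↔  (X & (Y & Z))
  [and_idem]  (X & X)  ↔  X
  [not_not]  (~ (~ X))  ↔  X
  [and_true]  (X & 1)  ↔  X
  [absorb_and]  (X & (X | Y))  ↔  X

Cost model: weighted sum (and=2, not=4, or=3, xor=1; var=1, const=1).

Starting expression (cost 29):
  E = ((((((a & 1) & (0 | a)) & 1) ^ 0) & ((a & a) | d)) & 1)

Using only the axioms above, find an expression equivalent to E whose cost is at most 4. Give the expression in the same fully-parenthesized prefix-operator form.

(a & 1)   [cost 4]

step 1: xor_false (→) rewrites ((((a & 1) & (0 | a)) & 1) ^ 0) into (((a & 1) & (0 | a)) & 1), now (((((a & 1) & (0 | a)) & 1) & ((a & a) | d)) & 1)
step 2: and_true (→) rewrites (a & 1) into a, now ((((a & (0 | a)) & 1) & ((a & a) | d)) & 1)
step 3: and_true (→) rewrites ((a & (0 | a)) & 1) into (a & (0 | a)), now (((a & (0 | a)) & ((a & a) | d)) & 1)
step 4: or_comm (→) rewrites (0 | a) into (a | 0), now (((a & (a | 0)) & ((a & a) | d)) & 1)
step 5: absorb_and (→) rewrites (a & (a | 0)) into a, now ((a & ((a & a) | d)) & 1)
step 6: and_idem (→) rewrites (a & a) into a, now ((a & (a | d)) & 1)
step 7: absorb_and (→) rewrites (a & (a | d)) into a, reaching cost 4 (bound 4)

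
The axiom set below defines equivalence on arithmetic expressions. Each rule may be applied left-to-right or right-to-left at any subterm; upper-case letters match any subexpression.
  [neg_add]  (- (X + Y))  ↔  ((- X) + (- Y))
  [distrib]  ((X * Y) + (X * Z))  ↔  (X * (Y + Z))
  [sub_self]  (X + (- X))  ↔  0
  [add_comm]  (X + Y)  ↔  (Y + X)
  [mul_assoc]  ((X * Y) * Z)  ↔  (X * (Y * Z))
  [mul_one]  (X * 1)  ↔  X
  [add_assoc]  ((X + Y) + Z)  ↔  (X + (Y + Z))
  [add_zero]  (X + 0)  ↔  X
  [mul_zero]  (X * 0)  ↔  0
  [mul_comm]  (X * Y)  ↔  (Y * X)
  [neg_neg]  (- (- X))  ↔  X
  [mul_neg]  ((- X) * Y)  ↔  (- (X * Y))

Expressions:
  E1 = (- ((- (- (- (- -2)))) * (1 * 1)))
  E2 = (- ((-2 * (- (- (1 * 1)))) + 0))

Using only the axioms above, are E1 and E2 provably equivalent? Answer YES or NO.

step 1: mul_one (→) rewrites (1 * 1) into 1, now (- ((- (- (- (- -2)))) * 1))
step 2: neg_neg (→) rewrites (- (- (- -2))) into (- -2), now (- ((- (- -2)) * 1))
step 3: neg_neg (→) rewrites (- (- -2)) into -2, now (- (-2 * 1))
step 4: neg_neg (←) rewrites 1 into (- (- 1)), now (- (-2 * (- (- 1))))
step 5: add_zero (←) rewrites (-2 * (- (- 1))) into ((-2 * (- (- 1))) + 0), now (- ((-2 * (- (- 1))) + 0))
step 6: mul_one (←) rewrites 1 into (1 * 1), which is E2

YES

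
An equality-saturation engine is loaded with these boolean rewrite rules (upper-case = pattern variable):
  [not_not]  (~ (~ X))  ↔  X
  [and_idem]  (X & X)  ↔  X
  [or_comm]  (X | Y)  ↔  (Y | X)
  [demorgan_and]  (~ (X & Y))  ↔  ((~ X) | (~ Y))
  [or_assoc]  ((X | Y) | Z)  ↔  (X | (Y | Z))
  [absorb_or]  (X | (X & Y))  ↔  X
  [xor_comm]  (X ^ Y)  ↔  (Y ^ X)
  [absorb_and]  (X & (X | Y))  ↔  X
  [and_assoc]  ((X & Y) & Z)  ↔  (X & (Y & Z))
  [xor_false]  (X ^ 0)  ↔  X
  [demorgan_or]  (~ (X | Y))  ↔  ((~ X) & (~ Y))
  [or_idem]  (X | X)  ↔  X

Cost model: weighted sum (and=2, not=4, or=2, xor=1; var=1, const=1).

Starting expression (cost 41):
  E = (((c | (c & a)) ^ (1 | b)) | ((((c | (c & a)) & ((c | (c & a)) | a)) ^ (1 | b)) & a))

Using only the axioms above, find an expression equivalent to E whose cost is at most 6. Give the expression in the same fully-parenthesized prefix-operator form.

(c ^ (1 | b))   [cost 6]

1. [absorb_and →] ((c | (c & a)) & ((c | (c & a)) | a))  →  (c | (c & a));  E = (((c | (c & a)) ^ (1 | b)) | (((c | (c & a)) ^ (1 | b)) & a))
2. [absorb_or →] (((c | (c & a)) ^ (1 | b)) | (((c | (c & a)) ^ (1 | b)) & a))  →  ((c | (c & a)) ^ (1 | b))
3. [absorb_or →] (c | (c & a))  →  c;  cost 6 ≤ 6, done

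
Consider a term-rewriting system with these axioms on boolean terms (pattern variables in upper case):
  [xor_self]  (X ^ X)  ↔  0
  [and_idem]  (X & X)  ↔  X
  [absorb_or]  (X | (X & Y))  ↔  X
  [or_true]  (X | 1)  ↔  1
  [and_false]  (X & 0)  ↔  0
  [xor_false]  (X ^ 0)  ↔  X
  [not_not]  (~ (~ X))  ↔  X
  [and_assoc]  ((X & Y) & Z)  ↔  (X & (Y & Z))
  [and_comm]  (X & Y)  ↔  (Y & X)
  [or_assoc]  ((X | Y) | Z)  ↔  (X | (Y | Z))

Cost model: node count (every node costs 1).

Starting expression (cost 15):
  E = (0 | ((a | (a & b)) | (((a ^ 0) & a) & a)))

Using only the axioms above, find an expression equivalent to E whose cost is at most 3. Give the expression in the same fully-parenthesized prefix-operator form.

(0 | a)   [cost 3]

(1) (a ^ 0)  =[xor_false →]=  a    ⊢ (0 | ((a | (a & b)) | ((a & a) & a)))
(2) (a & a)  =[and_idem →]=  a    ⊢ (0 | ((a | (a & b)) | (a & a)))
(3) (a | (a & b))  =[absorb_or →]=  a    ⊢ (0 | (a | (a & a)))
(4) (a | (a & a))  =[absorb_or →]=  a    ⊢ cost 3, within 3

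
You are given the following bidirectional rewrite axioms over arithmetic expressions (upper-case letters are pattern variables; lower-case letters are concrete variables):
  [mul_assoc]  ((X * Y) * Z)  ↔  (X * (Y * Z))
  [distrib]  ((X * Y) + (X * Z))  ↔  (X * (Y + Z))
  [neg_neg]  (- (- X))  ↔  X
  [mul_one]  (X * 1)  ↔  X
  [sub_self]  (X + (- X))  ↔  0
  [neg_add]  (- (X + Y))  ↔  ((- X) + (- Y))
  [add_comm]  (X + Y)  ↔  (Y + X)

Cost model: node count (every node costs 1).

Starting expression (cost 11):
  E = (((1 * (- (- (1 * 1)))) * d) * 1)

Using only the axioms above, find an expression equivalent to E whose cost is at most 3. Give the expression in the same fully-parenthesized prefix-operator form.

(1) (- (- (1 * 1)))  =[neg_neg →]=  (1 * 1)    ⊢ (((1 * (1 * 1)) * d) * 1)
(2) (1 * 1)  =[mul_one →]=  1    ⊢ (((1 * 1) * d) * 1)
(3) (1 * 1)  =[mul_one →]=  1    ⊢ ((1 * d) * 1)
(4) ((1 * d) * 1)  =[mul_one →]=  (1 * d)    ⊢ cost 3, within 3

(1 * d)   [cost 3]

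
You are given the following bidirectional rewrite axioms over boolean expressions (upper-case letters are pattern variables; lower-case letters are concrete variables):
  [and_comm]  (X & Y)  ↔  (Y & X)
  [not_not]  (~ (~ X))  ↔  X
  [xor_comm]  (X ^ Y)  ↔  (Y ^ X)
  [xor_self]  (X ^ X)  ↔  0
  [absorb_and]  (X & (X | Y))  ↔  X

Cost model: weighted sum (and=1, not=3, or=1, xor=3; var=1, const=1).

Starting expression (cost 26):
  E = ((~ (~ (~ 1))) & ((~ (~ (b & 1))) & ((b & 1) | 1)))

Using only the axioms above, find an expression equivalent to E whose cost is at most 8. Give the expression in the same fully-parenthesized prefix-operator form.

(1) (~ (~ (b & 1)))  =[not_not →]=  (b & 1)    ⊢ ((~ (~ (~ 1))) & ((b & 1) & ((b & 1) | 1)))
(2) (~ (~ (~ 1)))  =[not_not →]=  (~ 1)    ⊢ ((~ 1) & ((b & 1) & ((b & 1) | 1)))
(3) ((b & 1) & ((b & 1) | 1))  =[absorb_and →]=  (b & 1)    ⊢ cost 8, within 8

((~ 1) & (b & 1))   [cost 8]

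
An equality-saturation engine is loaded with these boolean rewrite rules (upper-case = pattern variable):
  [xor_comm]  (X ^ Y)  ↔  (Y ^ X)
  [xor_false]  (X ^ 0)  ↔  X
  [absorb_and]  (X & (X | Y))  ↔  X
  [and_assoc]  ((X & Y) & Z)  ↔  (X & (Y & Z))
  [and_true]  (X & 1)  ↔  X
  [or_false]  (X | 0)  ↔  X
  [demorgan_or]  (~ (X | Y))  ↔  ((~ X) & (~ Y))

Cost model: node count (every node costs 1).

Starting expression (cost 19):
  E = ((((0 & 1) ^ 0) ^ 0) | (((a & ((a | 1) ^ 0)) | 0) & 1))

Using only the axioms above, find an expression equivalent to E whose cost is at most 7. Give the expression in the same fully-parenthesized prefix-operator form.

1. [xor_false →] ((a | 1) ^ 0)  →  (a | 1);  E = ((((0 & 1) ^ 0) ^ 0) | (((a & (a | 1)) | 0) & 1))
2. [and_true →] (0 & 1)  →  0;  E = (((0 ^ 0) ^ 0) | (((a & (a | 1)) | 0) & 1))
3. [absorb_and →] (a & (a | 1))  →  a;  E = (((0 ^ 0) ^ 0) | ((a | 0) & 1))
4. [xor_false →] ((0 ^ 0) ^ 0)  →  (0 ^ 0);  E = ((0 ^ 0) | ((a | 0) & 1))
5. [and_true →] ((a | 0) & 1)  →  (a | 0);  cost 7 ≤ 7, done

((0 ^ 0) | (a | 0))   [cost 7]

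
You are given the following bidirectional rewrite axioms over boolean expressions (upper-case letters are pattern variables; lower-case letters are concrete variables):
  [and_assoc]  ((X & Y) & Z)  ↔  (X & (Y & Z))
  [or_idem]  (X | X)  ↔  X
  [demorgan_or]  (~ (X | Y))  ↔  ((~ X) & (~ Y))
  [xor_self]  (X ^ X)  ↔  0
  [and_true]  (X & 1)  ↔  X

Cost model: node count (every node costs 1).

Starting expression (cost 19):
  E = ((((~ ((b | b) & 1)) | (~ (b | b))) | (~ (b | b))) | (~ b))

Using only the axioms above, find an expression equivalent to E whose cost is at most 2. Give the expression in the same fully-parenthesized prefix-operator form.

(~ b)   [cost 2]

(1) ((b | b) & 1)  =[and_true →]=  (b | b)    ⊢ ((((~ (b | b)) | (~ (b | b))) | (~ (b | b))) | (~ b))
(2) ((~ (b | b)) | (~ (b | b)))  =[or_idem →]=  (~ (b | b))    ⊢ (((~ (b | b)) | (~ (b | b))) | (~ b))
(3) ((~ (b | b)) | (~ (b | b)))  =[or_idem →]=  (~ (b | b))    ⊢ ((~ (b | b)) | (~ b))
(4) (b | b)  =[or_idem →]=  b    ⊢ ((~ b) | (~ b))
(5) ((~ b) | (~ b))  =[or_idem →]=  (~ b)    ⊢ cost 2, within 2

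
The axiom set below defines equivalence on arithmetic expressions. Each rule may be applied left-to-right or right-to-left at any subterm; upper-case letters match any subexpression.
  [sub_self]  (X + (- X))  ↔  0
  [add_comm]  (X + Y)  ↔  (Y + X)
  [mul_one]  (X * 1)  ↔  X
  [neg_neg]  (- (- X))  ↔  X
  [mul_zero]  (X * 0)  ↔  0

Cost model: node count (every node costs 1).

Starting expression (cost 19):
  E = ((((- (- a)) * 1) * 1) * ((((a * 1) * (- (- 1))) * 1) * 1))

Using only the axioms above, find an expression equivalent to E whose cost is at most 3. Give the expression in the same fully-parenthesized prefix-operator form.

(a * a)   [cost 3]

(1) (- (- 1))  =[neg_neg →]=  1    ⊢ ((((- (- a)) * 1) * 1) * ((((a * 1) * 1) * 1) * 1))
(2) (((a * 1) * 1) * 1)  =[mul_one →]=  ((a * 1) * 1)    ⊢ ((((- (- a)) * 1) * 1) * (((a * 1) * 1) * 1))
(3) ((a * 1) * 1)  =[mul_one →]=  (a * 1)    ⊢ ((((- (- a)) * 1) * 1) * ((a * 1) * 1))
(4) ((- (- a)) * 1)  =[mul_one →]=  (- (- a))    ⊢ (((- (- a)) * 1) * ((a * 1) * 1))
(5) ((a * 1) * 1)  =[mul_one →]=  (a * 1)    ⊢ (((- (- a)) * 1) * (a * 1))
(6) (- (- a))  =[neg_neg →]=  a    ⊢ ((a * 1) * (a * 1))
(7) (a * 1)  =[mul_one →]=  a    ⊢ (a * (a * 1))
(8) (a * 1)  =[mul_one →]=  a    ⊢ cost 3, within 3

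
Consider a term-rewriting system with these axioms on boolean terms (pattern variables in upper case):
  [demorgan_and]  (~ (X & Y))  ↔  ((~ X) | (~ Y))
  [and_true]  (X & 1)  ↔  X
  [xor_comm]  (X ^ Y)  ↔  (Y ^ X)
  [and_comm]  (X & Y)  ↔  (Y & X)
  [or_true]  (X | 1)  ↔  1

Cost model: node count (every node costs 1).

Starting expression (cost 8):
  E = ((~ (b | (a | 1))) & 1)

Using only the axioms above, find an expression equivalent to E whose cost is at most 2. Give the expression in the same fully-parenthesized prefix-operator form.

step 1: or_true (→) rewrites (a | 1) into 1, now ((~ (b | 1)) & 1)
step 2: and_true (→) rewrites ((~ (b | 1)) & 1) into (~ (b | 1))
step 3: or_true (→) rewrites (b | 1) into 1, reaching cost 2 (bound 2)

(~ 1)   [cost 2]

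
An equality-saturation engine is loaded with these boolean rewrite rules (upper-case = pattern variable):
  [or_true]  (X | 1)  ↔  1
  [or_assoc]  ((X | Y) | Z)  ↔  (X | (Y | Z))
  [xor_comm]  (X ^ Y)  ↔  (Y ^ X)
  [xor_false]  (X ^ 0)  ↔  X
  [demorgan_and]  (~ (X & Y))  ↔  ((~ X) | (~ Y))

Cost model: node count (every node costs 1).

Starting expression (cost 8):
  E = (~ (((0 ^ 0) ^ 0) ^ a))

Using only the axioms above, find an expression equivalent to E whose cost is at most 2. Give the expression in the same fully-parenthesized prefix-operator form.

(~ a)   [cost 2]

1. [xor_false →] (0 ^ 0)  →  0;  E = (~ ((0 ^ 0) ^ a))
2. [xor_false →] (0 ^ 0)  →  0;  E = (~ (0 ^ a))
3. [xor_comm →] (0 ^ a)  →  (a ^ 0);  E = (~ (a ^ 0))
4. [xor_false →] (a ^ 0)  →  a;  cost 2 ≤ 2, done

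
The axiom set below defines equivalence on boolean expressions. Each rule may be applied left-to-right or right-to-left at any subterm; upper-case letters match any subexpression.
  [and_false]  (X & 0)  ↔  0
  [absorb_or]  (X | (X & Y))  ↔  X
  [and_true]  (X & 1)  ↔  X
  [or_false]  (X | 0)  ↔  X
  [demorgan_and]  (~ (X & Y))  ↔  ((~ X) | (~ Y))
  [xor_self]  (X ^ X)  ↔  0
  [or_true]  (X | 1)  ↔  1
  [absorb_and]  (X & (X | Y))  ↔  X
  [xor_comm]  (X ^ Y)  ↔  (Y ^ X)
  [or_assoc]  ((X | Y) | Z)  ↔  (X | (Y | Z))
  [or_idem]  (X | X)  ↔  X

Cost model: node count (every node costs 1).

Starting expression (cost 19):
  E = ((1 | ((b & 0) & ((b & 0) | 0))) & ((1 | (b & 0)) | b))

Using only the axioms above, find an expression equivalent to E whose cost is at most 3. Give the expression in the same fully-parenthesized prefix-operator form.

(1 | 0)   [cost 3]

1. [absorb_and →] ((b & 0) & ((b & 0) | 0))  →  (b & 0);  E = ((1 | (b & 0)) & ((1 | (b & 0)) | b))
2. [absorb_and →] ((1 | (b & 0)) & ((1 | (b & 0)) | b))  →  (1 | (b & 0))
3. [and_false →] (b & 0)  →  0;  cost 3 ≤ 3, done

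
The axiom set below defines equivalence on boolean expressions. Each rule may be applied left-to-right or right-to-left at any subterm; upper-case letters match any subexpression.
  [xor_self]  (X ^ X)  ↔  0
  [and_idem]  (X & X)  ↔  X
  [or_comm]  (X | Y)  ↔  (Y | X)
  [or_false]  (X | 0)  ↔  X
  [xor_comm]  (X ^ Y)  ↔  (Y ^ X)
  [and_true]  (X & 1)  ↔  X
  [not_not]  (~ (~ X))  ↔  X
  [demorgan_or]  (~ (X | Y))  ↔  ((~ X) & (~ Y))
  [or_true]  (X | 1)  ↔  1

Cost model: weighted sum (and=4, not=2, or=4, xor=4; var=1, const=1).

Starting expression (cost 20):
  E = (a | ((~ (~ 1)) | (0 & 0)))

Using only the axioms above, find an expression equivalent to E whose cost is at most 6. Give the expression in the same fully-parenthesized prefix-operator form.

step 1: not_not (→) rewrites (~ (~ 1)) into 1, now (a | (1 | (0 & 0)))
step 2: and_idem (→) rewrites (0 & 0) into 0, now (a | (1 | 0))
step 3: or_false (→) rewrites (1 | 0) into 1, reaching cost 6 (bound 6)

(a | 1)   [cost 6]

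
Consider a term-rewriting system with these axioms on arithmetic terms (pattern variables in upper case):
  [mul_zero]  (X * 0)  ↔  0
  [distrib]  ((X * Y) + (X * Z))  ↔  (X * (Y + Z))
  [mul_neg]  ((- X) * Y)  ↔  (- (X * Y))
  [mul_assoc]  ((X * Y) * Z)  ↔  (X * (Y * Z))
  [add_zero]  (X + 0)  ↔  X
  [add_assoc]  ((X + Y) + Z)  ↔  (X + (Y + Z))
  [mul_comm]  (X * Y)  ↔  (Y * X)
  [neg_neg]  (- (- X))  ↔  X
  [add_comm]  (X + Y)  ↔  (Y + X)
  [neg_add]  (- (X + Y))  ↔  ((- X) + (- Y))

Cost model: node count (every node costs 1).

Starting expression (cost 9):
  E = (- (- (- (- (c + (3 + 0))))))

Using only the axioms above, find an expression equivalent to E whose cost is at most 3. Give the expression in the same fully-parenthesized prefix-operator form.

(c + 3)   [cost 3]

(1) (- (- (- (- (c + (3 + 0))))))  =[neg_neg →]=  (- (- (c + (3 + 0))))
(2) (3 + 0)  =[add_zero →]=  3    ⊢ (- (- (c + 3)))
(3) (- (- (c + 3)))  =[neg_neg →]=  (c + 3)    ⊢ cost 3, within 3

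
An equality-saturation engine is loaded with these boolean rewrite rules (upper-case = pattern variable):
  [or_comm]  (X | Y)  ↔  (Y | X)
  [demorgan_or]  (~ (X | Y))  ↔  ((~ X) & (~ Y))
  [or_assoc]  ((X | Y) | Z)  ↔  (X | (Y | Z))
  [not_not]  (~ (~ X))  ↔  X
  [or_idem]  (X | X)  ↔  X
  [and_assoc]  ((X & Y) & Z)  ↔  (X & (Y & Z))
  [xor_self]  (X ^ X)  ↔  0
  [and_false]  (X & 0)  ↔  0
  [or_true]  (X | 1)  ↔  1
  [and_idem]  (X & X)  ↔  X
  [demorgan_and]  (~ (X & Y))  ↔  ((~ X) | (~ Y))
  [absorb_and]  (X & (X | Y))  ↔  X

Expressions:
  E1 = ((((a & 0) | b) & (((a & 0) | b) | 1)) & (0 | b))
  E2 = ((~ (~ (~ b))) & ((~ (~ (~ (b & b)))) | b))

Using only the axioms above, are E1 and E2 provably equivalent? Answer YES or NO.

Every axiom is a valid identity, so a rewrite proof would force E1 and E2 to agree under every assignment.
At a=0, b=0: E1 = 0 but E2 = 1; they differ, so no derivation exists.

NO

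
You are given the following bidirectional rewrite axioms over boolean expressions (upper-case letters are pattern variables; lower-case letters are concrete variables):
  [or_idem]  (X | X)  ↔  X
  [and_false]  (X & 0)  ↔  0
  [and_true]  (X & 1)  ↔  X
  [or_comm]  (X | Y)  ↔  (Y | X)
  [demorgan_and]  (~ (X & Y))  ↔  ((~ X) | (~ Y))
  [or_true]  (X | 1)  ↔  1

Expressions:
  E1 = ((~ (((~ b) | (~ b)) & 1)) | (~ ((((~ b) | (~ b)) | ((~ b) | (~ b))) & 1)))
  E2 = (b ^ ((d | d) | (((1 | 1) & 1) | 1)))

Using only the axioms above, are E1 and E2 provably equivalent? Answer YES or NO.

The axioms are sound identities: if E1 ↔* E2 then E1 and E2 evaluate identically under any assignment.
Under b=0, d=0: E1 evaluates to 0, E2 to 1. Distinct ⇒ no rewrite sequence connects them.

NO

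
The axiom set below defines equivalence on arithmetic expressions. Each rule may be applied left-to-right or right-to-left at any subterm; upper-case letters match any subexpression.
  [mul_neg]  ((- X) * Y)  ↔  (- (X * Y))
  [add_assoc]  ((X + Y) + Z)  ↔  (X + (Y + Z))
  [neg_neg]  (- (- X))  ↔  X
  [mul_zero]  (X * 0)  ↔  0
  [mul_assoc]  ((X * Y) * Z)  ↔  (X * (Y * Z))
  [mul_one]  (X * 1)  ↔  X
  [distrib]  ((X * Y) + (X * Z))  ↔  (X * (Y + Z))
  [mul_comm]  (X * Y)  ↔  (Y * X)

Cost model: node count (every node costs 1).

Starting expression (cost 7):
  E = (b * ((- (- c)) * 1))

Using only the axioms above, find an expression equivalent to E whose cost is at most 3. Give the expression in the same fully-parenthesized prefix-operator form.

(b * c)   [cost 3]

(1) (- (- c))  =[neg_neg →]=  c    ⊢ (b * (c * 1))
(2) (c * 1)  =[mul_one →]=  c    ⊢ cost 3, within 3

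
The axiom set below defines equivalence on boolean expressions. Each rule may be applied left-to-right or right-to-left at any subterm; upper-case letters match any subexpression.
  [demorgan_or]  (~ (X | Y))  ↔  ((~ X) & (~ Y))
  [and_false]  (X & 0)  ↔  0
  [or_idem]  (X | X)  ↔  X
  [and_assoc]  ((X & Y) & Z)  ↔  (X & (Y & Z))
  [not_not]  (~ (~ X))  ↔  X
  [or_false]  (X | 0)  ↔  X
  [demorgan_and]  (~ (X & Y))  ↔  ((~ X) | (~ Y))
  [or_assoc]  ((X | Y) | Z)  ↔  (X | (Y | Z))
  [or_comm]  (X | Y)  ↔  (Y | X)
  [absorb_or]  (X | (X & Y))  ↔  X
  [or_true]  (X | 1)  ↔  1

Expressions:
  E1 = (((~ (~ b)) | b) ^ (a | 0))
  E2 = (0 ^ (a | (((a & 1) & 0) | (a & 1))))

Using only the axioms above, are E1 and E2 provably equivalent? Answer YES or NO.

NO

Every axiom is a valid identity, so a rewrite proof would force E1 and E2 to agree under every assignment.
At a=0, b=1: E1 = 1 but E2 = 0; they differ, so no derivation exists.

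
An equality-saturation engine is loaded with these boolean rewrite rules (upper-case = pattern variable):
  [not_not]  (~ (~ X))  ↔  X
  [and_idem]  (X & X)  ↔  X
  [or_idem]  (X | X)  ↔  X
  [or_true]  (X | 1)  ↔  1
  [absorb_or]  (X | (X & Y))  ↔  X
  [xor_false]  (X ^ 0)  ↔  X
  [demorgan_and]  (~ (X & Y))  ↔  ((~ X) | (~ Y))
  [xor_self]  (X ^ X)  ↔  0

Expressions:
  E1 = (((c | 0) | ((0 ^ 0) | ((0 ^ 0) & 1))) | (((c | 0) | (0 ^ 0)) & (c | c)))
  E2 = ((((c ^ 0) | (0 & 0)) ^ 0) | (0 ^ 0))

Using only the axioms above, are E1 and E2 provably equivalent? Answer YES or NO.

YES

(1) ((0 ^ 0) | ((0 ^ 0) & 1))  =[absorb_or →]=  (0 ^ 0)    ⊢ (((c | 0) | (0 ^ 0)) | (((c | 0) | (0 ^ 0)) & (c | c)))
(2) (c | c)  =[or_idem →]=  c    ⊢ (((c | 0) | (0 ^ 0)) | (((c | 0) | (0 ^ 0)) & c))
(3) (((c | 0) | (0 ^ 0)) | (((c | 0) | (0 ^ 0)) & c))  =[absorb_or →]=  ((c | 0) | (0 ^ 0))
(4) 0  =[and_idem ←]=  (0 & 0)    ⊢ ((c | (0 & 0)) | (0 ^ 0))
(5) c  =[xor_false ←]=  (c ^ 0)    ⊢ (((c ^ 0) | (0 & 0)) | (0 ^ 0))
(6) ((c ^ 0) | (0 & 0))  =[xor_false ←]=  (((c ^ 0) | (0 & 0)) ^ 0)    ⊢ E2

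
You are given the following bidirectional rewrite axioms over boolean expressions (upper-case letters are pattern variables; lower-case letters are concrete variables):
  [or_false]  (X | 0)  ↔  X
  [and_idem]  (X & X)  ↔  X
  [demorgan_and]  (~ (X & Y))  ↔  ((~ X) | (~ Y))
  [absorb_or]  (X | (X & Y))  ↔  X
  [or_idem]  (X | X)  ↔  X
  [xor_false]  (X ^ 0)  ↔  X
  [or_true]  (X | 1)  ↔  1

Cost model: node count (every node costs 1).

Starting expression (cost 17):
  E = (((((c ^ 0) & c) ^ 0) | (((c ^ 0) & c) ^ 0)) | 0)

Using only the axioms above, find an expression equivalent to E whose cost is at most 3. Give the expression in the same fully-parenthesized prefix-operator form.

1. [or_idem →] ((((c ^ 0) & c) ^ 0) | (((c ^ 0) & c) ^ 0))  →  (((c ^ 0) & c) ^ 0);  E = ((((c ^ 0) & c) ^ 0) | 0)
2. [or_false →] ((((c ^ 0) & c) ^ 0) | 0)  →  (((c ^ 0) & c) ^ 0)
3. [xor_false →] (c ^ 0)  →  c;  E = ((c & c) ^ 0)
4. [and_idem →] (c & c)  →  c;  cost 3 ≤ 3, done

(c ^ 0)   [cost 3]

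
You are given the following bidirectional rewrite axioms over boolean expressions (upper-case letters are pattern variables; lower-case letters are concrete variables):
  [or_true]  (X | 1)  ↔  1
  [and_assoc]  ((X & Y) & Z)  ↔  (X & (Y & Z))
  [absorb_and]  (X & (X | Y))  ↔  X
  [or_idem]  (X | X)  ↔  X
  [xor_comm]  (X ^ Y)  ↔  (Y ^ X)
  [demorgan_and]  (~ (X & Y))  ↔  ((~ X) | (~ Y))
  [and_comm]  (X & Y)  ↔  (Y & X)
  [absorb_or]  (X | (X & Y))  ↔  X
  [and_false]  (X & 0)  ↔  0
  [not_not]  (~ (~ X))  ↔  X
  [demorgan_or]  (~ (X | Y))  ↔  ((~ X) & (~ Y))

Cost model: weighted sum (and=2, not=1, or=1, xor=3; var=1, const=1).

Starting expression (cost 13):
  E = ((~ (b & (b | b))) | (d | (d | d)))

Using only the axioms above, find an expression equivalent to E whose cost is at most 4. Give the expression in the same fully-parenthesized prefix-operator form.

step 1: or_idem (→) rewrites (d | d) into d, now ((~ (b & (b | b))) | (d | d))
step 2: or_idem (→) rewrites (d | d) into d, now ((~ (b & (b | b))) | d)
step 3: absorb_and (→) rewrites (b & (b | b)) into b, reaching cost 4 (bound 4)

((~ b) | d)   [cost 4]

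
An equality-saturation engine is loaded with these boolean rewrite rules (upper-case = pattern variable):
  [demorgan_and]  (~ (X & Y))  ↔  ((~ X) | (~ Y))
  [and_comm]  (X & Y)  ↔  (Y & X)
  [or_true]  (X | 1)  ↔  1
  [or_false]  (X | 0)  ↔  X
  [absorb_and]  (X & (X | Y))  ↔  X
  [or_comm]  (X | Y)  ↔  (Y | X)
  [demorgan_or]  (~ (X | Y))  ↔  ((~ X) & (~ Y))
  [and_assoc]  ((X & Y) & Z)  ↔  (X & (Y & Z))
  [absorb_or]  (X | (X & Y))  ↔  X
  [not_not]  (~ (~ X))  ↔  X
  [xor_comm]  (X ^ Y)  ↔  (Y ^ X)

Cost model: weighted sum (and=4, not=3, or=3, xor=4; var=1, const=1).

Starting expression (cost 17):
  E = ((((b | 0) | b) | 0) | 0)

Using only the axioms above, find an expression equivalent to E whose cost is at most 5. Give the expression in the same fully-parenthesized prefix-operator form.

(b | b)   [cost 5]

step 1: or_false (→) rewrites (b | 0) into b, now (((b | b) | 0) | 0)
step 2: or_false (→) rewrites (((b | b) | 0) | 0) into ((b | b) | 0)
step 3: or_false (→) rewrites ((b | b) | 0) into (b | b), reaching cost 5 (bound 5)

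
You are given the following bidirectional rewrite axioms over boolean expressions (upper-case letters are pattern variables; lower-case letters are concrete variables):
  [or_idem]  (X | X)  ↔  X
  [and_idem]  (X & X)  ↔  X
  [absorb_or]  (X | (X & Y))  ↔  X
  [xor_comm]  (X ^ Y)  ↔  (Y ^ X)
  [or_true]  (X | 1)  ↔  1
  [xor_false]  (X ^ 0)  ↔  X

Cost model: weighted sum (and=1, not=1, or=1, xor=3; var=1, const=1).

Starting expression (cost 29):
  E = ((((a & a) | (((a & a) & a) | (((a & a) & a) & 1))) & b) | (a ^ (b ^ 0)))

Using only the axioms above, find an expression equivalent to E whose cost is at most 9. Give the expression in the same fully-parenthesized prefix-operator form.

1. [absorb_or →] (((a & a) & a) | (((a & a) & a) & 1))  →  ((a & a) & a);  E = ((((a & a) | ((a & a) & a)) & b) | (a ^ (b ^ 0)))
2. [xor_false →] (b ^ 0)  →  b;  E = ((((a & a) | ((a & a) & a)) & b) | (a ^ b))
3. [absorb_or →] ((a & a) | ((a & a) & a))  →  (a & a);  E = (((a & a) & b) | (a ^ b))
4. [and_idem →] (a & a)  →  a;  cost 9 ≤ 9, done

((a & b) | (a ^ b))   [cost 9]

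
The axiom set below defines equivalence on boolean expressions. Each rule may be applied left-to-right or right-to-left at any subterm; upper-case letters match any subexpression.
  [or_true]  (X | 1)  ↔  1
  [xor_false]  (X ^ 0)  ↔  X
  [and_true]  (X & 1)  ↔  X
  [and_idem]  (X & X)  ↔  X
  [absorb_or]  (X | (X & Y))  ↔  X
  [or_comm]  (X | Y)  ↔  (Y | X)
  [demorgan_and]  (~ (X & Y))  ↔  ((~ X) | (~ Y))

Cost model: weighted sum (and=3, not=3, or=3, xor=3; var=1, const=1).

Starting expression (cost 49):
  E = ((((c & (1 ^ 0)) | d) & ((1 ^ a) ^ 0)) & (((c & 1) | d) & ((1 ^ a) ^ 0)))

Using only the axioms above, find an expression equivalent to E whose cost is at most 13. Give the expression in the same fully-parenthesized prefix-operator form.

((c | d) & (1 ^ a))   [cost 13]

step 1: xor_false (→) rewrites (1 ^ 0) into 1, now ((((c & 1) | d) & ((1 ^ a) ^ 0)) & (((c & 1) | d) & ((1 ^ a) ^ 0)))
step 2: and_idem (→) rewrites ((((c & 1) | d) & ((1 ^ a) ^ 0)) & (((c & 1) | d) & ((1 ^ a) ^ 0))) into (((c & 1) | d) & ((1 ^ a) ^ 0))
step 3: xor_false (→) rewrites ((1 ^ a) ^ 0) into (1 ^ a), now (((c & 1) | d) & (1 ^ a))
step 4: and_true (→) rewrites (c & 1) into c, reaching cost 13 (bound 13)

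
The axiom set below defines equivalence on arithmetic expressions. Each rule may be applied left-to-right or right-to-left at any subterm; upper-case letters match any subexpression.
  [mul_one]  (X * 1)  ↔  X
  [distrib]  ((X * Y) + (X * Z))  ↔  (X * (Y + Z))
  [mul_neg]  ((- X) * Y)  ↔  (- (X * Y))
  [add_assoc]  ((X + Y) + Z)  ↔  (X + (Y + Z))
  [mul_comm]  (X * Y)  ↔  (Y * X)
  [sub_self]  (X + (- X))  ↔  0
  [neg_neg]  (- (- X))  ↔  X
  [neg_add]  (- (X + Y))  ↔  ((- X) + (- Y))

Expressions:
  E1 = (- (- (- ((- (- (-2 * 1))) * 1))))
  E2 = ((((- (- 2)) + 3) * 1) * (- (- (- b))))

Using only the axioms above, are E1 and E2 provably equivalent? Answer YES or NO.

Every axiom is a valid identity, so a rewrite proof would force E1 and E2 to agree under every assignment.
At b=0: E1 = 2 but E2 = 0; they differ, so no derivation exists.

NO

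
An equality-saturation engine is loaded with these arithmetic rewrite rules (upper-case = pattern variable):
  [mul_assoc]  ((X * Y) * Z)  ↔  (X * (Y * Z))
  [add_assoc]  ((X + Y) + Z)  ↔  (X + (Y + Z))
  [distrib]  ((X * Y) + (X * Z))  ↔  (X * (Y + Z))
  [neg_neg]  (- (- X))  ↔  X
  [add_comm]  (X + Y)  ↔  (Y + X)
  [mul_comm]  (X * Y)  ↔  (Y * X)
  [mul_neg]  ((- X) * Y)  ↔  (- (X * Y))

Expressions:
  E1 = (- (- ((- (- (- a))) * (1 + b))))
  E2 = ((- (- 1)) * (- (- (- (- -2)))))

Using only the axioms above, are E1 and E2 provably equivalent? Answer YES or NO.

NO

Every axiom is a valid identity, so a rewrite proof would force E1 and E2 to agree under every assignment.
At a=0, b=0: E1 = 0 but E2 = -2; they differ, so no derivation exists.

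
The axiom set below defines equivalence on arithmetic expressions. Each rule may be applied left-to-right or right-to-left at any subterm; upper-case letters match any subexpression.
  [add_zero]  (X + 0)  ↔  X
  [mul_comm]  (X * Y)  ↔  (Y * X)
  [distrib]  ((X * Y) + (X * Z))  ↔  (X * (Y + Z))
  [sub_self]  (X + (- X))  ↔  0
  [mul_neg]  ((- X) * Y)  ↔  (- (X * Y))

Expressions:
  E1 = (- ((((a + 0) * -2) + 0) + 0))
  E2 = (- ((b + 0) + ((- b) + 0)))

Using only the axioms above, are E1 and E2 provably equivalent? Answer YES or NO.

NO

Every axiom is a valid identity, so a rewrite proof would force E1 and E2 to agree under every assignment.
At a=1, b=0: E1 = 2 but E2 = 0; they differ, so no derivation exists.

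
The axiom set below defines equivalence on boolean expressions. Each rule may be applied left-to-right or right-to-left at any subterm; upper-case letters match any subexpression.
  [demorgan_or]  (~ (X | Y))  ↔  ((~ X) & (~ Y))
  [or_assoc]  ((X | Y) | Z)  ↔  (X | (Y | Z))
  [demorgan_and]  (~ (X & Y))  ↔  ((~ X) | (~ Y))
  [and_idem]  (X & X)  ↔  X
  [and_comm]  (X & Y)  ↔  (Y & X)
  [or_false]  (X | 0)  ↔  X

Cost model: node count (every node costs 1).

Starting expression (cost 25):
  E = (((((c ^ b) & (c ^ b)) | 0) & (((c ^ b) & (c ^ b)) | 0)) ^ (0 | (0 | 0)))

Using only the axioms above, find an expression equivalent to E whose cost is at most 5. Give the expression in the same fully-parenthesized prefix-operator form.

1. [and_idem →] ((((c ^ b) & (c ^ b)) | 0) & (((c ^ b) & (c ^ b)) | 0))  →  (((c ^ b) & (c ^ b)) | 0);  E = ((((c ^ b) & (c ^ b)) | 0) ^ (0 | (0 | 0)))
2. [or_false →] (0 | 0)  →  0;  E = ((((c ^ b) & (c ^ b)) | 0) ^ (0 | 0))
3. [and_idem →] ((c ^ b) & (c ^ b))  →  (c ^ b);  E = (((c ^ b) | 0) ^ (0 | 0))
4. [or_false →] ((c ^ b) | 0)  →  (c ^ b);  E = ((c ^ b) ^ (0 | 0))
5. [or_false →] (0 | 0)  →  0;  cost 5 ≤ 5, done

((c ^ b) ^ 0)   [cost 5]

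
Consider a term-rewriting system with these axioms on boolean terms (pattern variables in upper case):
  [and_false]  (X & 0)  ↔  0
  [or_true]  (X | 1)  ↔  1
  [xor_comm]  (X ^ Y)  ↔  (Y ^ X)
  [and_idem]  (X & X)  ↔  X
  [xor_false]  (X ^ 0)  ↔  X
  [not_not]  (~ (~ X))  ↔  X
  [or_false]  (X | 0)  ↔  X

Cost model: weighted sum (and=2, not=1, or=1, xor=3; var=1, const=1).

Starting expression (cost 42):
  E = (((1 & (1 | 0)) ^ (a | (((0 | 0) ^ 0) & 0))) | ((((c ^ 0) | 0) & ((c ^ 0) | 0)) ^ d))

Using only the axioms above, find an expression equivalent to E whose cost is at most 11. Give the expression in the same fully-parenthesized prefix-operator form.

((1 ^ a) | (c ^ d))   [cost 11]

step 1: or_false (→) rewrites (0 | 0) into 0, now (((1 & (1 | 0)) ^ (a | ((0 ^ 0) & 0))) | ((((c ^ 0) | 0) & ((c ^ 0) | 0)) ^ d))
step 2: xor_false (→) rewrites (0 ^ 0) into 0, now (((1 & (1 | 0)) ^ (a | (0 & 0))) | ((((c ^ 0) | 0) & ((c ^ 0) | 0)) ^ d))
step 3: and_idem (→) rewrites (((c ^ 0) | 0) & ((c ^ 0) | 0)) into ((c ^ 0) | 0), now (((1 & (1 | 0)) ^ (a | (0 & 0))) | (((c ^ 0) | 0) ^ d))
step 4: xor_false (→) rewrites (c ^ 0) into c, now (((1 & (1 | 0)) ^ (a | (0 & 0))) | ((c | 0) ^ d))
step 5: or_false (→) rewrites (1 | 0) into 1, now (((1 & 1) ^ (a | (0 & 0))) | ((c | 0) ^ d))
step 6: and_idem (→) rewrites (1 & 1) into 1, now ((1 ^ (a | (0 & 0))) | ((c | 0) ^ d))
step 7: or_false (→) rewrites (c | 0) into c, now ((1 ^ (a | (0 & 0))) | (c ^ d))
step 8: and_false (→) rewrites (0 & 0) into 0, now ((1 ^ (a | 0)) | (c ^ d))
step 9: or_false (→) rewrites (a | 0) into a, reaching cost 11 (bound 11)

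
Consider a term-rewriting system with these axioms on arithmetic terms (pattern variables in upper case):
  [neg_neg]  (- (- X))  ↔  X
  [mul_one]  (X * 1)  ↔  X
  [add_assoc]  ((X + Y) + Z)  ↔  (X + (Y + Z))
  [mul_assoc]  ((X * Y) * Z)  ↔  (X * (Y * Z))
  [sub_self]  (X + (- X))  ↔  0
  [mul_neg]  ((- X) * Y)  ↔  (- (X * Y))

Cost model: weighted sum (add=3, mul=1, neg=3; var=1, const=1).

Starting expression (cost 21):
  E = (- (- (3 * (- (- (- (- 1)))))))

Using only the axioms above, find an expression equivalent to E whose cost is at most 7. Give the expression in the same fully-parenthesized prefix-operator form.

(- (- 3))   [cost 7]

step 1: neg_neg (→) rewrites (- (- (- (- 1)))) into (- (- 1)), now (- (- (3 * (- (- 1)))))
step 2: neg_neg (→) rewrites (- (- 1)) into 1, now (- (- (3 * 1)))
step 3: mul_one (→) rewrites (3 * 1) into 3, reaching cost 7 (bound 7)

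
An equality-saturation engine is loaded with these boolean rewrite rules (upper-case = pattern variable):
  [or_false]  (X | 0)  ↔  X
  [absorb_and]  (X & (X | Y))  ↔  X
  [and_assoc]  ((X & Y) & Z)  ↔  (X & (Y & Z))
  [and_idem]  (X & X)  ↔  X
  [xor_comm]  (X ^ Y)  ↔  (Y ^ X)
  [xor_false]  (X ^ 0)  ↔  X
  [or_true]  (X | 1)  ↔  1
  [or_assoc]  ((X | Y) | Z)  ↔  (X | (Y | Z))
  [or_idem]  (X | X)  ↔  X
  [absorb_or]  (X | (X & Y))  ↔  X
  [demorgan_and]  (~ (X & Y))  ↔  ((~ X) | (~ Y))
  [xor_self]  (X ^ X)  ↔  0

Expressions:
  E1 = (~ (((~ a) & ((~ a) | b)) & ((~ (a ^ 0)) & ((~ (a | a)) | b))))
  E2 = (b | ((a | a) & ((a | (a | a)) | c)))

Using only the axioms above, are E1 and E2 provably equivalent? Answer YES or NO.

NO

All listed rules preserve value, hence provable equivalence implies equal values everywhere; look for a separating assignment.
a=0, b=1, c=0 gives E1 ↦ 0, E2 ↦ 1; values differ ⇒ not provably equivalent.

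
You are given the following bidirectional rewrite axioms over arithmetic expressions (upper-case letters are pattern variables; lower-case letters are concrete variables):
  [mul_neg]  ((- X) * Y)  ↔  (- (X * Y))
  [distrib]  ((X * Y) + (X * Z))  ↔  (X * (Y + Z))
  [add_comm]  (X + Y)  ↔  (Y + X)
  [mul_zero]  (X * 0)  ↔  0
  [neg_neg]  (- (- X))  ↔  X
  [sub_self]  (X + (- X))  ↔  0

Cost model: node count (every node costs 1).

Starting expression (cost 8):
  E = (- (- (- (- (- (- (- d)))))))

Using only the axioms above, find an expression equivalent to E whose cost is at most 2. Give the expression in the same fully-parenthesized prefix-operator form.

(1) (- (- (- (- (- d)))))  =[neg_neg →]=  (- (- (- d)))    ⊢ (- (- (- (- (- d)))))
(2) (- (- d))  =[neg_neg →]=  d    ⊢ (- (- (- d)))
(3) (- (- (- d)))  =[neg_neg →]=  (- d)    ⊢ cost 2, within 2

(- d)   [cost 2]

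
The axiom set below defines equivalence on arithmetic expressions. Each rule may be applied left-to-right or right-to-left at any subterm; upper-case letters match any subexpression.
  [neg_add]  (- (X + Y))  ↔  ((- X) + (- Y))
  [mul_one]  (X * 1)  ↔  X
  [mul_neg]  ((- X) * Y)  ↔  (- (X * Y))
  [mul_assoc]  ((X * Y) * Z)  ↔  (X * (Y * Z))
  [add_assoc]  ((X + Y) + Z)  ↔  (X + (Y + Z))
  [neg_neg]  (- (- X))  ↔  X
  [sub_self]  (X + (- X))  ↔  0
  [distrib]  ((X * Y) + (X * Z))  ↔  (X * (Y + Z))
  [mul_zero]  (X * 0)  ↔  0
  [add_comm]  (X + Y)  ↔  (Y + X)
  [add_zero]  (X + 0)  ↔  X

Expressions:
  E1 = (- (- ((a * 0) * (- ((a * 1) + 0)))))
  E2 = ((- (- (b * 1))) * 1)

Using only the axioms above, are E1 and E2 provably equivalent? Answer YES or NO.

NO

The axioms are sound identities: if E1 ↔* E2 then E1 and E2 evaluate identically under any assignment.
Under a=0, b=1: E1 evaluates to 0, E2 to 1. Distinct ⇒ no rewrite sequence connects them.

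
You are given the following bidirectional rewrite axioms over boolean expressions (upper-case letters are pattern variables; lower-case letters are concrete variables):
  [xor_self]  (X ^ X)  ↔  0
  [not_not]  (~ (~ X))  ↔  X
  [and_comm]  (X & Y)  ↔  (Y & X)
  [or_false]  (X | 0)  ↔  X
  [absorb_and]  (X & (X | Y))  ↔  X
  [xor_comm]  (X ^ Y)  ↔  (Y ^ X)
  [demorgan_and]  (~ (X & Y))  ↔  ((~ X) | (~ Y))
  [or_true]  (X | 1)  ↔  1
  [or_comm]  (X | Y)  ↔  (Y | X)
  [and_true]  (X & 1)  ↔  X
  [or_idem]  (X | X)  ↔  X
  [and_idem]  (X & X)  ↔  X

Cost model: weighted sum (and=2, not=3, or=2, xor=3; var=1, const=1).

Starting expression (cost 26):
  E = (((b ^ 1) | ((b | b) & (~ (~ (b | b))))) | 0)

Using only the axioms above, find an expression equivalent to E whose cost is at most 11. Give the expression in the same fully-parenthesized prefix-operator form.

((b ^ 1) | (b | b))   [cost 11]

1. [not_not →] (~ (~ (b | b)))  →  (b | b);  E = (((b ^ 1) | ((b | b) & (b | b))) | 0)
2. [and_idem →] ((b | b) & (b | b))  →  (b | b);  E = (((b ^ 1) | (b | b)) | 0)
3. [or_false →] (((b ^ 1) | (b | b)) | 0)  →  ((b ^ 1) | (b | b));  cost 11 ≤ 11, done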